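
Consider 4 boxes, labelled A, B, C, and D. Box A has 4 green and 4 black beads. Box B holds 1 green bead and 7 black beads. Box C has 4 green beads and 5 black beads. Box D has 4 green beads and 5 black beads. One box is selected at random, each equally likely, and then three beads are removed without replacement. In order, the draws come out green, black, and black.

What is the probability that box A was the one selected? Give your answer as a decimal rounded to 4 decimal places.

The likelihood of the observed sequence under each hypothesis: P(data | box A) = (4/8)(4/7)(3/6) = 0.14286; P(data | box B) = (1/8)(7/7)(6/6) = 0.125; P(data | box C) = (4/9)(5/8)(4/7) = 0.15873; P(data | box D) = (4/9)(5/8)(4/7) = 0.15873.
The prior-weighted likelihoods are 1/4 · 0.14286 = 0.035714, 1/4 · 0.125 = 0.03125, 1/4 · 0.15873 = 0.039683, 1/4 · 0.15873 = 0.039683; with total 0.14633.
Hence P(box A | data) = (0.035714) / (0.14633) = 0.24407.

0.2441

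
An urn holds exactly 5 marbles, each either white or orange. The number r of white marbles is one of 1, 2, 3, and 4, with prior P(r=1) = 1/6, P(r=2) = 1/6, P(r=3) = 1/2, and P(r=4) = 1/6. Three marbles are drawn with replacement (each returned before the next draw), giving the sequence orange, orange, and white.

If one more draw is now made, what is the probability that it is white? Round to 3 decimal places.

0.476

For each hypothesis, P(data | H) works out to: P(data | r = 1) = (4/5)(4/5)(1/5) = 16/125; P(data | r = 2) = (3/5)(3/5)(2/5) = 18/125; P(data | r = 3) = (2/5)(2/5)(3/5) = 12/125; P(data | r = 4) = (1/5)(1/5)(4/5) = 4/125.
The prior-weighted likelihoods are 1/6 · 16/125 = 8/375, 1/6 · 18/125 = 3/125, 1/2 · 12/125 = 6/125, 1/6 · 4/125 = 2/375; these sum to 37/375.
Dividing through by the total gives posterior P(r = 1 | data) = 8/37, P(r = 2 | data) = 9/37, P(r = 3 | data) = 18/37, P(r = 4 | data) = 2/37.
Averaging over the posterior, P(white next | data) = (1/5)(8/37) + (2/5)(9/37) + (3/5)(18/37) + (4/5)(2/37) = 88/185.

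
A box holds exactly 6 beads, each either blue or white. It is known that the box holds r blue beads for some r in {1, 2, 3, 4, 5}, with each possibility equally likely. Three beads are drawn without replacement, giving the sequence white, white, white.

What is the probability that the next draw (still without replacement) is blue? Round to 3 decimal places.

Under each hypothesis, the probability of the observed sequence is: P(data | r = 1) = (5/6)(4/5)(3/4) = 1/2; P(data | r = 2) = (4/6)(3/5)(2/4) = 1/5; P(data | r = 3) = (3/6)(2/5)(1/4) = 1/20; P(data | r = 4) = (2/6)(1/5)(0/4) = 0; P(data | r = 5) = (1/6)(0/5) = 0.
The prior-weighted likelihoods are 1/5 · 1/2 = 1/10, 1/5 · 1/5 = 1/25, 1/5 · 1/20 = 1/100, 1/5 · 0 = 0, 1/5 · 0 = 0; these sum to 3/20.
The posterior is then P(r = 1 | data) = 2/3, P(r = 2 | data) = 4/15, P(r = 3 | data) = 1/15, P(r = 4 | data) = 0, P(r = 5 | data) = 0.
So P(blue next | data) = Σ P(blue next | H) P(H | data) = (1/3)(2/3) + (2/3)(4/15) + (1)(1/15) = 7/15.

0.467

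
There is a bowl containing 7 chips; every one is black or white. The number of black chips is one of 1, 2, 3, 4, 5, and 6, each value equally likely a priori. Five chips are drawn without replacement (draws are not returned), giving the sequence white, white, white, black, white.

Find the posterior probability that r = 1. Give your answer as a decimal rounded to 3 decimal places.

The likelihood of the observed sequence under each hypothesis: P(data | r = 1) = (6/7)(5/6)(4/5)(1/4)(3/3) = 1/7; P(data | r = 2) = (5/7)(4/6)(3/5)(2/4)(2/3) = 2/21; P(data | r = 3) = (4/7)(3/6)(2/5)(3/4)(1/3) = 1/35; P(data | r = 4) = (3/7)(2/6)(1/5)(4/4)(0/3) = 0; P(data | r = 5) = (2/7)(1/6)(0/5) = 0; P(data | r = 6) = (1/7)(0/6) = 0.
The prior-weighted likelihoods are 1/6 · 1/7 = 1/42, 1/6 · 2/21 = 1/63, 1/6 · 1/35 = 1/210, 1/6 · 0 = 0, 1/6 · 0 = 0, 1/6 · 0 = 0; these sum to 2/45.
Therefore the posterior P(r = 1 | data) = (1/42) / (2/45) = 15/28.

0.536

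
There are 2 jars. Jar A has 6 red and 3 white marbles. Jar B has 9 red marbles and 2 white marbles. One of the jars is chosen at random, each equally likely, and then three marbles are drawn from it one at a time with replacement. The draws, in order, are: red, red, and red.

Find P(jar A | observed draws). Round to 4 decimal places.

0.3511

For each hypothesis, P(data | H) works out to: P(data | jar A) = (6/9)(6/9)(6/9) = 0.2963; P(data | jar B) = (9/11)(9/11)(9/11) = 0.54771.
The prior-weighted likelihoods are 1/2 · 0.2963 = 0.14815, 1/2 · 0.54771 = 0.27385; summing to 0.422.
Therefore the posterior P(jar A | data) = (0.14815) / (0.422) = 0.35106.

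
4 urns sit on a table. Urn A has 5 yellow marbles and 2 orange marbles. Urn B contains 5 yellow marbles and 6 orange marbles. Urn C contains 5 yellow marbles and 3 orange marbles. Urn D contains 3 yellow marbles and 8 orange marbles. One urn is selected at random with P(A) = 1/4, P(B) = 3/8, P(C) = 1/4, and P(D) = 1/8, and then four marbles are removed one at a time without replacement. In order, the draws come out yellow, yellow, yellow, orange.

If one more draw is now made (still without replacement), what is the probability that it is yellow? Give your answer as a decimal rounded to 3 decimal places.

The likelihood of the observed sequence under each hypothesis: P(data | urn A) = (5/7)(4/6)(3/5)(2/4) = 0.14286; P(data | urn B) = (5/11)(4/10)(3/9)(6/8) = 0.045455; P(data | urn C) = (5/8)(4/7)(3/6)(3/5) = 0.10714; P(data | urn D) = (3/11)(2/10)(1/9)(8/8) = 0.0060606.
Weighting by the prior gives 1/4 · 0.14286 = 0.035714, 3/8 · 0.045455 = 0.017045, 1/4 · 0.10714 = 0.026786, 1/8 · 0.0060606 = 0.00075758; these sum to 0.080303.
Dividing through by the total gives posterior P(urn A | data) = 0.44474, P(urn B | data) = 0.21226, P(urn C | data) = 0.33356, P(urn D | data) = 0.009434.
The predictive probability is P(yellow next | data) = (2/3)(0.44474) + (2/7)(0.21226) + (1/2)(0.33356) + (0)(0.009434) = 0.52392.

0.524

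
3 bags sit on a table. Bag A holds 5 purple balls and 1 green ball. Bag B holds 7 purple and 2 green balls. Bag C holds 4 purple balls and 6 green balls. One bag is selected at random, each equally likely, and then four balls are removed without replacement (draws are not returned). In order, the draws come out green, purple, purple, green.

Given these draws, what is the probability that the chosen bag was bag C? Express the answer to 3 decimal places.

Compute the likelihood of the observed sequence for each case: P(data | bag A) = (1/6)(5/5)(4/4)(0/3) = 0; P(data | bag B) = (2/9)(7/8)(6/7)(1/6) = 1/36; P(data | bag C) = (6/10)(4/9)(3/8)(5/7) = 1/14.
Weighting by the prior gives 1/3 · 0 = 0, 1/3 · 1/36 = 1/108, 1/3 · 1/14 = 1/42; summing to 25/756.
Therefore the posterior P(bag C | data) = (1/42) / (25/756) = 18/25.

0.720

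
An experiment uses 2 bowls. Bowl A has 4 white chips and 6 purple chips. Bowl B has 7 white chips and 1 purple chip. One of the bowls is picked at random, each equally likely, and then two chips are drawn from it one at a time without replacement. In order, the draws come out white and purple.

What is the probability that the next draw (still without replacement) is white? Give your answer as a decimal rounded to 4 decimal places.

For each hypothesis, P(data | H) works out to: P(data | bowl A) = (4/10)(6/9) = 4/15; P(data | bowl B) = (7/8)(1/7) = 1/8.
Multiplying each by its prior: 1/2 · 4/15 = 2/15, 1/2 · 1/8 = 1/16; with total 47/240.
Dividing through by the total gives posterior P(bowl A | data) = 32/47, P(bowl B | data) = 15/47.
The predictive probability is P(white next | data) = (3/8)(32/47) + (1)(15/47) = 27/47.

0.5745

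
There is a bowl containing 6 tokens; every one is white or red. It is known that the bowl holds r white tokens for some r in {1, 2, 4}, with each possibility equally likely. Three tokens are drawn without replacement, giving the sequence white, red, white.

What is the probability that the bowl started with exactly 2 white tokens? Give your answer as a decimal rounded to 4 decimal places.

0.2500

For each hypothesis, P(data | H) works out to: P(data | r = 1) = (1/6)(5/5)(0/4) = 0; P(data | r = 2) = (2/6)(4/5)(1/4) = 1/15; P(data | r = 4) = (4/6)(2/5)(3/4) = 1/5.
Weighting by the prior gives 1/3 · 0 = 0, 1/3 · 1/15 = 1/45, 1/3 · 1/5 = 1/15; these sum to 4/45.
Hence P(r = 2 | data) = (1/45) / (4/45) = 1/4.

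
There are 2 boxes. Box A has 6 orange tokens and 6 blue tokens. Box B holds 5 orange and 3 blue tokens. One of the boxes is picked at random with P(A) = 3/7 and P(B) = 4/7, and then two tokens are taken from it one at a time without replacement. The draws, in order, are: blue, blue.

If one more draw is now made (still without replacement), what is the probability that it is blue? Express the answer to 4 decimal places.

0.3099

Under each hypothesis, the probability of the observed sequence is: P(data | box A) = (6/12)(5/11) = 0.22727; P(data | box B) = (3/8)(2/7) = 0.10714.
Multiplying each by its prior: 3/7 · 0.22727 = 0.097403, 4/7 · 0.10714 = 0.061224; these sum to 0.15863.
The posterior is then P(box A | data) = 0.61404, P(box B | data) = 0.38596.
The predictive probability is P(blue next | data) = (2/5)(0.61404) + (1/6)(0.38596) = 0.30994.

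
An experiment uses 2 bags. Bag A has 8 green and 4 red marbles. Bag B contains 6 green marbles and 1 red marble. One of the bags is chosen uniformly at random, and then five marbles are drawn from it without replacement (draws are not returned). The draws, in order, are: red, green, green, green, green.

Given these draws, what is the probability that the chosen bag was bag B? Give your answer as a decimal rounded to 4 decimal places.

Compute the likelihood of the observed sequence for each case: P(data | bag A) = (4/12)(8/11)(7/10)(6/9)(5/8) = 7/99; P(data | bag B) = (1/7)(6/6)(5/5)(4/4)(3/3) = 1/7.
Weighting by the prior gives 1/2 · 7/99 = 7/198, 1/2 · 1/7 = 1/14; with total 74/693.
So P(bag B | data) = (1/14) / (74/693) = 99/148.

0.6689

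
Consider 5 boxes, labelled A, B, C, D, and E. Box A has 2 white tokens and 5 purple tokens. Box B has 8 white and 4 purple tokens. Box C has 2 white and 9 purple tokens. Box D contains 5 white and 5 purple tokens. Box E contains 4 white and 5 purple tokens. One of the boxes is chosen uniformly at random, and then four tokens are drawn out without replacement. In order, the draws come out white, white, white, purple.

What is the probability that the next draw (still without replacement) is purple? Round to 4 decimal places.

For each hypothesis, P(data | H) works out to: P(data | box A) = (2/7)(1/6)(0/5) = 0; P(data | box B) = (8/12)(7/11)(6/10)(4/9) = 0.11313; P(data | box C) = (2/11)(1/10)(0/9) = 0; P(data | box D) = (5/10)(4/9)(3/8)(5/7) = 0.059524; P(data | box E) = (4/9)(3/8)(2/7)(5/6) = 0.039683.
Weighting by the prior gives 1/5 · 0 = 0, 1/5 · 0.11313 = 0.022626, 1/5 · 0 = 0, 1/5 · 0.059524 = 0.011905, 1/5 · 0.039683 = 0.0079365; these sum to 0.042468.
Dividing through by the total gives posterior P(box A | data) = 0, P(box B | data) = 0.53279, P(box C | data) = 0, P(box D | data) = 0.28033, P(box E | data) = 0.18688.
Averaging over the posterior, P(purple next | data) = (3/8)(0.53279) + (2/3)(0.28033) + (4/5)(0.18688) = 0.53619.

0.5362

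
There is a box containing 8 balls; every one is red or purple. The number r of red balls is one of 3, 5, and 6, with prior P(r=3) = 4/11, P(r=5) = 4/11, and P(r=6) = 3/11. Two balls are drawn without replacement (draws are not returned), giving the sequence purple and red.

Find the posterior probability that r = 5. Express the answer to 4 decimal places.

0.3846

For each hypothesis, P(data | H) works out to: P(data | r = 3) = (5/8)(3/7) = 15/56; P(data | r = 5) = (3/8)(5/7) = 15/56; P(data | r = 6) = (2/8)(6/7) = 3/14.
The prior-weighted likelihoods are 4/11 · 15/56 = 15/154, 4/11 · 15/56 = 15/154, 3/11 · 3/14 = 9/154; summing to 39/154.
So P(r = 5 | data) = (15/154) / (39/154) = 5/13.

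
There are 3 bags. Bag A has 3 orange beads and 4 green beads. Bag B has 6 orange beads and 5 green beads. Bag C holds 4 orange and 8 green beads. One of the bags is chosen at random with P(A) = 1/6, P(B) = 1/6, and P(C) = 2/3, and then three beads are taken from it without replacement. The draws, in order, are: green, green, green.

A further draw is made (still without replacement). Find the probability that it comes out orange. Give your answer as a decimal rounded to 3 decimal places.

Under each hypothesis, the probability of the observed sequence is: P(data | bag A) = (4/7)(3/6)(2/5) = 0.11429; P(data | bag B) = (5/11)(4/10)(3/9) = 0.060606; P(data | bag C) = (8/12)(7/11)(6/10) = 0.25455.
Multiplying each by its prior: 1/6 · 0.11429 = 0.019048, 1/6 · 0.060606 = 0.010101, 2/3 · 0.25455 = 0.1697; summing to 0.19885.
Normalising, the posterior is P(bag A | data) = 0.095791, P(bag B | data) = 0.050798, P(bag C | data) = 0.85341.
Averaging over the posterior, P(orange next | data) = (3/4)(0.095791) + (3/4)(0.050798) + (4/9)(0.85341) = 0.48924.

0.489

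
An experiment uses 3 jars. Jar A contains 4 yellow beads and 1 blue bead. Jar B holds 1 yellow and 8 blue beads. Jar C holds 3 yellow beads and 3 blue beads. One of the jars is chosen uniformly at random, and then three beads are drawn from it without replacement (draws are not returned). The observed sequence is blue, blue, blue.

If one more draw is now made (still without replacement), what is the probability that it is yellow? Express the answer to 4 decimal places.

Compute the likelihood of the observed sequence for each case: P(data | jar A) = (1/5)(0/4) = 0; P(data | jar B) = (8/9)(7/8)(6/7) = 2/3; P(data | jar C) = (3/6)(2/5)(1/4) = 1/20.
Multiplying each by its prior: 1/3 · 0 = 0, 1/3 · 2/3 = 2/9, 1/3 · 1/20 = 1/60; with total 43/180.
The posterior is then P(jar A | data) = 0, P(jar B | data) = 40/43, P(jar C | data) = 3/43.
So P(yellow next | data) = Σ P(yellow next | H) P(H | data) = (1/6)(40/43) + (1)(3/43) = 29/129.

0.2248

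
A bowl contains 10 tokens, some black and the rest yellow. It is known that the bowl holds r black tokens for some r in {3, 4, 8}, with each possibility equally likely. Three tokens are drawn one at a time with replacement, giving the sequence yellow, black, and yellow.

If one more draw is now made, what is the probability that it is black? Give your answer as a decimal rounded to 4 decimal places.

For each hypothesis, P(data | H) works out to: P(data | r = 3) = (7/10)(3/10)(7/10) = 0.147; P(data | r = 4) = (6/10)(4/10)(6/10) = 0.144; P(data | r = 8) = (2/10)(8/10)(2/10) = 0.032.
The prior-weighted likelihoods are 1/3 · 0.147 = 0.049, 1/3 · 0.144 = 0.048, 1/3 · 0.032 = 0.010667; these sum to 0.10767.
Normalising, the posterior is P(r = 3 | data) = 0.45511, P(r = 4 | data) = 0.44582, P(r = 8 | data) = 0.099071.
Averaging over the posterior, P(black next | data) = (3/10)(0.45511) + (2/5)(0.44582) + (4/5)(0.099071) = 0.39412.

0.3941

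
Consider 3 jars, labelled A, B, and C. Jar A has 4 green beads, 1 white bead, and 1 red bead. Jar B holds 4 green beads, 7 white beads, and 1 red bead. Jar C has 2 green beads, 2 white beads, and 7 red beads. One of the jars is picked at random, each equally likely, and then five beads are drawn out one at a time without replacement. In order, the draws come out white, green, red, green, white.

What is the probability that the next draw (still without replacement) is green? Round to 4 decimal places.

Compute the likelihood of the observed sequence for each case: P(data | jar A) = (1/6)(4/5)(1/4)(3/3)(0/2) = 0; P(data | jar B) = (7/12)(4/11)(1/10)(3/9)(6/8) = 0.005303; P(data | jar C) = (2/11)(2/10)(7/9)(1/8)(1/7) = 0.00050505.
Weighting by the prior gives 1/3 · 0 = 0, 1/3 · 0.005303 = 0.0017677, 1/3 · 0.00050505 = 0.00016835; with total 0.001936.
The posterior is then P(jar A | data) = 0, P(jar B | data) = 0.91304, P(jar C | data) = 0.086957.
The predictive probability is P(green next | data) = (2/7)(0.91304) + (0)(0.086957) = 0.26087.

0.2609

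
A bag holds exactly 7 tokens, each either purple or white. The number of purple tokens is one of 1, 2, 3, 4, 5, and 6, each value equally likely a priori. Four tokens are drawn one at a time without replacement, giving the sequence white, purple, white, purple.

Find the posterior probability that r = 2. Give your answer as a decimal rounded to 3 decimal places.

Compute the likelihood of the observed sequence for each case: P(data | r = 1) = (6/7)(1/6)(5/5)(0/4) = 0; P(data | r = 2) = (5/7)(2/6)(4/5)(1/4) = 1/21; P(data | r = 3) = (4/7)(3/6)(3/5)(2/4) = 3/35; P(data | r = 4) = (3/7)(4/6)(2/5)(3/4) = 3/35; P(data | r = 5) = (2/7)(5/6)(1/5)(4/4) = 1/21; P(data | r = 6) = (1/7)(6/6)(0/5) = 0.
The prior-weighted likelihoods are 1/6 · 0 = 0, 1/6 · 1/21 = 1/126, 1/6 · 3/35 = 1/70, 1/6 · 3/35 = 1/70, 1/6 · 1/21 = 1/126, 1/6 · 0 = 0; summing to 2/45.
Hence P(r = 2 | data) = (1/126) / (2/45) = 5/28.

0.179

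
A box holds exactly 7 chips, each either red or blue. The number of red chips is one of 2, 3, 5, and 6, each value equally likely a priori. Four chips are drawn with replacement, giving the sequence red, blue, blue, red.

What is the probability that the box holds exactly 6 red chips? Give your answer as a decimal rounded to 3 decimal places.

For each hypothesis, P(data | H) works out to: P(data | r = 2) = (2/7)(5/7)(5/7)(2/7) = 0.041649; P(data | r = 3) = (3/7)(4/7)(4/7)(3/7) = 0.059975; P(data | r = 5) = (5/7)(2/7)(2/7)(5/7) = 0.041649; P(data | r = 6) = (6/7)(1/7)(1/7)(6/7) = 0.014994.
Multiplying each by its prior: 1/4 · 0.041649 = 0.010412, 1/4 · 0.059975 = 0.014994, 1/4 · 0.041649 = 0.010412, 1/4 · 0.014994 = 0.0037484; these sum to 0.039567.
So P(r = 6 | data) = (0.0037484) / (0.039567) = 0.094737.

0.095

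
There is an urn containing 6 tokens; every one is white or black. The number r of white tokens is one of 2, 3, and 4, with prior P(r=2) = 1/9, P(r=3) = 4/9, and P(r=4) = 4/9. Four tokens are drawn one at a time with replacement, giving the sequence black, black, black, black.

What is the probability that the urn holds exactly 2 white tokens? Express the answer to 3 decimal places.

For each hypothesis, P(data | H) works out to: P(data | r = 2) = (4/6)(4/6)(4/6)(4/6) = 0.19753; P(data | r = 3) = (3/6)(3/6)(3/6)(3/6) = 0.0625; P(data | r = 4) = (2/6)(2/6)(2/6)(2/6) = 0.012346.
Multiplying each by its prior: 1/9 · 0.19753 = 0.021948, 4/9 · 0.0625 = 0.027778, 4/9 · 0.012346 = 0.005487; these sum to 0.055213.
Hence P(r = 2 | data) = (0.021948) / (0.055213) = 0.39752.

0.398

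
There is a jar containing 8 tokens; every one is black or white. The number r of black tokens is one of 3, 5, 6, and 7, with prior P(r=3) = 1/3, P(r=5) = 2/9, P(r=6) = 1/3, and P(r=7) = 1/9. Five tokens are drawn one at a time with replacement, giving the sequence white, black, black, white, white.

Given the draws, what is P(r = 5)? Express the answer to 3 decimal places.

Under each hypothesis, the probability of the observed sequence is: P(data | r = 3) = (5/8)(3/8)(3/8)(5/8)(5/8) = 0.034332; P(data | r = 5) = (3/8)(5/8)(5/8)(3/8)(3/8) = 0.020599; P(data | r = 6) = (2/8)(6/8)(6/8)(2/8)(2/8) = 0.0087891; P(data | r = 7) = (1/8)(7/8)(7/8)(1/8)(1/8) = 0.0014954.
The prior-weighted likelihoods are 1/3 · 0.034332 = 0.011444, 2/9 · 0.020599 = 0.0045776, 1/3 · 0.0087891 = 0.0029297, 1/9 · 0.0014954 = 0.00016615; these sum to 0.019118.
Hence P(r = 5 | data) = (0.0045776) / (0.019118) = 0.23945.

0.239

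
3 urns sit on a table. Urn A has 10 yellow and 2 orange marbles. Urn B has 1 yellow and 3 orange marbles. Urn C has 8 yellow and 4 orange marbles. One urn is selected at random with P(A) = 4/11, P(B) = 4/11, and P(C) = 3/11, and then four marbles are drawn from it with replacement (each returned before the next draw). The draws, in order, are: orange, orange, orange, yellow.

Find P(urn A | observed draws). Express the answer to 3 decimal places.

The likelihood of the observed sequence under each hypothesis: P(data | urn A) = (2/12)(2/12)(2/12)(10/12) = 0.003858; P(data | urn B) = (3/4)(3/4)(3/4)(1/4) = 0.10547; P(data | urn C) = (4/12)(4/12)(4/12)(8/12) = 0.024691.
Weighting by the prior gives 4/11 · 0.003858 = 0.0014029, 4/11 · 0.10547 = 0.038352, 3/11 · 0.024691 = 0.006734; these sum to 0.046489.
Hence P(urn A | data) = (0.0014029) / (0.046489) = 0.030177.

0.030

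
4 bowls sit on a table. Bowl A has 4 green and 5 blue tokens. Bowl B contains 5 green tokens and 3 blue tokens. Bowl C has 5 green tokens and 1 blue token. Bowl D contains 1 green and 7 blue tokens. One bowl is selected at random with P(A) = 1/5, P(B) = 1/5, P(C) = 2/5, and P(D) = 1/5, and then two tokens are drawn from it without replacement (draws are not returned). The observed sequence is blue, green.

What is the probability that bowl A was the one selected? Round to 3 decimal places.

The likelihood of the observed sequence under each hypothesis: P(data | bowl A) = (5/9)(4/8) = 0.27778; P(data | bowl B) = (3/8)(5/7) = 0.26786; P(data | bowl C) = (1/6)(5/5) = 0.16667; P(data | bowl D) = (7/8)(1/7) = 0.125.
Weighting by the prior gives 1/5 · 0.27778 = 0.055556, 1/5 · 0.26786 = 0.053571, 2/5 · 0.16667 = 0.066667, 1/5 · 0.125 = 0.025; with total 0.20079.
Hence P(bowl A | data) = (0.055556) / (0.20079) = 0.27668.

0.277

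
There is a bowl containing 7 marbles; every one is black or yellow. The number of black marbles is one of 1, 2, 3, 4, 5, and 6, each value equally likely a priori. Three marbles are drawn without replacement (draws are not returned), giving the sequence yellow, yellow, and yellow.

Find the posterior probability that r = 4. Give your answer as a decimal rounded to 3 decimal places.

The likelihood of the observed sequence under each hypothesis: P(data | r = 1) = (6/7)(5/6)(4/5) = 4/7; P(data | r = 2) = (5/7)(4/6)(3/5) = 2/7; P(data | r = 3) = (4/7)(3/6)(2/5) = 4/35; P(data | r = 4) = (3/7)(2/6)(1/5) = 1/35; P(data | r = 5) = (2/7)(1/6)(0/5) = 0; P(data | r = 6) = (1/7)(0/6) = 0.
The prior-weighted likelihoods are 1/6 · 4/7 = 2/21, 1/6 · 2/7 = 1/21, 1/6 · 4/35 = 2/105, 1/6 · 1/35 = 1/210, 1/6 · 0 = 0, 1/6 · 0 = 0; with total 1/6.
By Bayes' rule, P(r = 4 | data) = (1/210) / (1/6) = 1/35.

0.029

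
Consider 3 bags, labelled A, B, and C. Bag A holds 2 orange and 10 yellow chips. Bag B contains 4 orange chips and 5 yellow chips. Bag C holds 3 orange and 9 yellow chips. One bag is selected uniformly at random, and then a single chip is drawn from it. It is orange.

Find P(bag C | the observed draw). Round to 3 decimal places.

The likelihood of this draw under each hypothesis: P(data | bag A) = (2/12) = 1/6; P(data | bag B) = (4/9) = 4/9; P(data | bag C) = (3/12) = 1/4.
Multiplying each by its prior: 1/3 · 1/6 = 1/18, 1/3 · 4/9 = 4/27, 1/3 · 1/4 = 1/12; summing to 31/108.
By Bayes' rule, P(bag C | data) = (1/12) / (31/108) = 9/31.

0.290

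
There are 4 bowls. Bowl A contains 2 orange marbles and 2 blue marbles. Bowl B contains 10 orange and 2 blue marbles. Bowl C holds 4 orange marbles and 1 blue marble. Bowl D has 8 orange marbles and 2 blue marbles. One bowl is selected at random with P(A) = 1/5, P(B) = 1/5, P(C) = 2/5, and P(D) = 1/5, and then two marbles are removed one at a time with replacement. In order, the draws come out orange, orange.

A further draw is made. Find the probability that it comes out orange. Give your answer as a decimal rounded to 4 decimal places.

0.7819

The likelihood of the observed sequence under each hypothesis: P(data | bowl A) = (2/4)(2/4) = 0.25; P(data | bowl B) = (10/12)(10/12) = 0.69444; P(data | bowl C) = (4/5)(4/5) = 0.64; P(data | bowl D) = (8/10)(8/10) = 0.64.
Weighting by the prior gives 1/5 · 0.25 = 0.05, 1/5 · 0.69444 = 0.13889, 2/5 · 0.64 = 0.256, 1/5 · 0.64 = 0.128; with total 0.57289.
Dividing through by the total gives posterior P(bowl A | data) = 0.087277, P(bowl B | data) = 0.24244, P(bowl C | data) = 0.44686, P(bowl D | data) = 0.22343.
The predictive probability is P(orange next | data) = (1/2)(0.087277) + (5/6)(0.24244) + (4/5)(0.44686) + (4/5)(0.22343) = 0.7819.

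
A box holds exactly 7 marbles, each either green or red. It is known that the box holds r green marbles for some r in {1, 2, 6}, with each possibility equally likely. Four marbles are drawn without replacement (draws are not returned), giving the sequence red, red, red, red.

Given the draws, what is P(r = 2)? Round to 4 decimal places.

0.2500

Compute the likelihood of the observed sequence for each case: P(data | r = 1) = (6/7)(5/6)(4/5)(3/4) = 3/7; P(data | r = 2) = (5/7)(4/6)(3/5)(2/4) = 1/7; P(data | r = 6) = (1/7)(0/6) = 0.
Weighting by the prior gives 1/3 · 3/7 = 1/7, 1/3 · 1/7 = 1/21, 1/3 · 0 = 0; summing to 4/21.
By Bayes' rule, P(r = 2 | data) = (1/21) / (4/21) = 1/4.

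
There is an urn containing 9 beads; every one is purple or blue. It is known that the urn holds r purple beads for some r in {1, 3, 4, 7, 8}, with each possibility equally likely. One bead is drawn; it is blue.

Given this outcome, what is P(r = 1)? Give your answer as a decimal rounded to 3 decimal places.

0.364

Under each hypothesis, the probability of this draw is: P(data | r = 1) = (8/9) = 8/9; P(data | r = 3) = (6/9) = 2/3; P(data | r = 4) = (5/9) = 5/9; P(data | r = 7) = (2/9) = 2/9; P(data | r = 8) = (1/9) = 1/9.
The prior-weighted likelihoods are 1/5 · 8/9 = 8/45, 1/5 · 2/3 = 2/15, 1/5 · 5/9 = 1/9, 1/5 · 2/9 = 2/45, 1/5 · 1/9 = 1/45; summing to 22/45.
Hence P(r = 1 | data) = (8/45) / (22/45) = 4/11.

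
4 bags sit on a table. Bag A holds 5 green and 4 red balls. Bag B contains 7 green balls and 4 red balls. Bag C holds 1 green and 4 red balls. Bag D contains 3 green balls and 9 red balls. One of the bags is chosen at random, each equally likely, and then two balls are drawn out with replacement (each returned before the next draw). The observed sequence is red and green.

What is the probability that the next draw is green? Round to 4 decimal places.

0.4399

Under each hypothesis, the probability of the observed sequence is: P(data | bag A) = (4/9)(5/9) = 0.24691; P(data | bag B) = (4/11)(7/11) = 0.2314; P(data | bag C) = (4/5)(1/5) = 0.16; P(data | bag D) = (9/12)(3/12) = 0.1875.
The prior-weighted likelihoods are 1/4 · 0.24691 = 0.061728, 1/4 · 0.2314 = 0.057851, 1/4 · 0.16 = 0.04, 1/4 · 0.1875 = 0.046875; these sum to 0.20645.
Normalising, the posterior is P(bag A | data) = 0.29899, P(bag B | data) = 0.28021, P(bag C | data) = 0.19375, P(bag D | data) = 0.22705.
Averaging over the posterior, P(green next | data) = (5/9)(0.29899) + (7/11)(0.28021) + (1/5)(0.19375) + (1/4)(0.22705) = 0.43994.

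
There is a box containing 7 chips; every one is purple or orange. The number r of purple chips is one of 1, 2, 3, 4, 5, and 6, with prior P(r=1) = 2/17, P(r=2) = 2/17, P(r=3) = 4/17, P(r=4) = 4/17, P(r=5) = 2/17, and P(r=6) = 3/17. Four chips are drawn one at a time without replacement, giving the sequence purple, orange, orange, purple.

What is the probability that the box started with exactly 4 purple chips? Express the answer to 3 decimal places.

The likelihood of the observed sequence under each hypothesis: P(data | r = 1) = (1/7)(6/6)(5/5)(0/4) = 0; P(data | r = 2) = (2/7)(5/6)(4/5)(1/4) = 0.047619; P(data | r = 3) = (3/7)(4/6)(3/5)(2/4) = 0.085714; P(data | r = 4) = (4/7)(3/6)(2/5)(3/4) = 0.085714; P(data | r = 5) = (5/7)(2/6)(1/5)(4/4) = 0.047619; P(data | r = 6) = (6/7)(1/6)(0/5) = 0.
The prior-weighted likelihoods are 2/17 · 0 = 0, 2/17 · 0.047619 = 0.0056022, 4/17 · 0.085714 = 0.020168, 4/17 · 0.085714 = 0.020168, 2/17 · 0.047619 = 0.0056022, 3/17 · 0 = 0; with total 0.051541.
Hence P(r = 4 | data) = (0.020168) / (0.051541) = 0.3913.

0.391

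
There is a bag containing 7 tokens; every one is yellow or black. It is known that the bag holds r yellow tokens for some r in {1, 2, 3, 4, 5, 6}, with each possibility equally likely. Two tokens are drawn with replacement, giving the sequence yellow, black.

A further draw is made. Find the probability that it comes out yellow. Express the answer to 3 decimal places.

0.500

Compute the likelihood of the observed sequence for each case: P(data | r = 1) = (1/7)(6/7) = 6/49; P(data | r = 2) = (2/7)(5/7) = 10/49; P(data | r = 3) = (3/7)(4/7) = 12/49; P(data | r = 4) = (4/7)(3/7) = 12/49; P(data | r = 5) = (5/7)(2/7) = 10/49; P(data | r = 6) = (6/7)(1/7) = 6/49.
The prior-weighted likelihoods are 1/6 · 6/49 = 1/49, 1/6 · 10/49 = 5/147, 1/6 · 12/49 = 2/49, 1/6 · 12/49 = 2/49, 1/6 · 10/49 = 5/147, 1/6 · 6/49 = 1/49; these sum to 4/21.
Dividing through by the total gives posterior P(r = 1 | data) = 3/28, P(r = 2 | data) = 5/28, P(r = 3 | data) = 3/14, P(r = 4 | data) = 3/14, P(r = 5 | data) = 5/28, P(r = 6 | data) = 3/28.
The predictive probability is P(yellow next | data) = (1/7)(3/28) + (2/7)(5/28) + (3/7)(3/14) + (4/7)(3/14) + (5/7)(5/28) + (6/7)(3/28) = 1/2.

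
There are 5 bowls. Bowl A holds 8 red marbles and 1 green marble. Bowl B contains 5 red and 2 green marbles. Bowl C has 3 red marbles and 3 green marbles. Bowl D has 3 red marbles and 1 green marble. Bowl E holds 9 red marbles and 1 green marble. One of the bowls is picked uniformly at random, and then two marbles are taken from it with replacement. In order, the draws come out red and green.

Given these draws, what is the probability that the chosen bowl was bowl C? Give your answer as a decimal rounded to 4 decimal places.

0.3011

Under each hypothesis, the probability of the observed sequence is: P(data | bowl A) = (8/9)(1/9) = 0.098765; P(data | bowl B) = (5/7)(2/7) = 0.20408; P(data | bowl C) = (3/6)(3/6) = 0.25; P(data | bowl D) = (3/4)(1/4) = 0.1875; P(data | bowl E) = (9/10)(1/10) = 0.09.
Multiplying each by its prior: 1/5 · 0.098765 = 0.019753, 1/5 · 0.20408 = 0.040816, 1/5 · 0.25 = 0.05, 1/5 · 0.1875 = 0.0375, 1/5 · 0.09 = 0.018; summing to 0.16607.
Therefore the posterior P(bowl C | data) = (0.05) / (0.16607) = 0.30108.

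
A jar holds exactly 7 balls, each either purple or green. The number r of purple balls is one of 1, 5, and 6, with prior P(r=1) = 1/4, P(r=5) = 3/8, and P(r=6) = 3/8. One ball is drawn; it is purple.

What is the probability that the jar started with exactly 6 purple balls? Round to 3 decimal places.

For each hypothesis, P(data | H) works out to: P(data | r = 1) = (1/7) = 1/7; P(data | r = 5) = (5/7) = 5/7; P(data | r = 6) = (6/7) = 6/7.
Multiplying each by its prior: 1/4 · 1/7 = 1/28, 3/8 · 5/7 = 15/56, 3/8 · 6/7 = 9/28; summing to 5/8.
Therefore the posterior P(r = 6 | data) = (9/28) / (5/8) = 18/35.

0.514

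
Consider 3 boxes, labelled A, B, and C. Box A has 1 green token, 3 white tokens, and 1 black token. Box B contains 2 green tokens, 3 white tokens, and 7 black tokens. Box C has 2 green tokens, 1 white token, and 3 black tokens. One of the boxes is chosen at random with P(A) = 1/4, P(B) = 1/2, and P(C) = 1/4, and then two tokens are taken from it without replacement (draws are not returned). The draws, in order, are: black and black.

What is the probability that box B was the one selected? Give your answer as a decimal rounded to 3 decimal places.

Under each hypothesis, the probability of the observed sequence is: P(data | box A) = (1/5)(0/4) = 0; P(data | box B) = (7/12)(6/11) = 7/22; P(data | box C) = (3/6)(2/5) = 1/5.
Weighting by the prior gives 1/4 · 0 = 0, 1/2 · 7/22 = 7/44, 1/4 · 1/5 = 1/20; summing to 23/110.
Hence P(box B | data) = (7/44) / (23/110) = 35/46.

0.761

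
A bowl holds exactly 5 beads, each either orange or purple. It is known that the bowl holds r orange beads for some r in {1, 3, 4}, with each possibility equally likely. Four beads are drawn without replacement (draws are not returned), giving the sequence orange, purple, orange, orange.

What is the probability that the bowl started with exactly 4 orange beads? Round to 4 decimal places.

Compute the likelihood of the observed sequence for each case: P(data | r = 1) = (1/5)(4/4)(0/3) = 0; P(data | r = 3) = (3/5)(2/4)(2/3)(1/2) = 1/10; P(data | r = 4) = (4/5)(1/4)(3/3)(2/2) = 1/5.
The prior-weighted likelihoods are 1/3 · 0 = 0, 1/3 · 1/10 = 1/30, 1/3 · 1/5 = 1/15; summing to 1/10.
Hence P(r = 4 | data) = (1/15) / (1/10) = 2/3.

0.6667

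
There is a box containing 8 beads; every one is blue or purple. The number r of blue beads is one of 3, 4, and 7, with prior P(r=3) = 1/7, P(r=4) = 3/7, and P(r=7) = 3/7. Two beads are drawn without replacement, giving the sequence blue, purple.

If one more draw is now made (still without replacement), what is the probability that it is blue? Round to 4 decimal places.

0.5952

Under each hypothesis, the probability of the observed sequence is: P(data | r = 3) = (3/8)(5/7) = 15/56; P(data | r = 4) = (4/8)(4/7) = 2/7; P(data | r = 7) = (7/8)(1/7) = 1/8.
Multiplying each by its prior: 1/7 · 15/56 = 15/392, 3/7 · 2/7 = 6/49, 3/7 · 1/8 = 3/56; summing to 3/14.
The posterior is then P(r = 3 | data) = 5/28, P(r = 4 | data) = 4/7, P(r = 7 | data) = 1/4.
So P(blue next | data) = Σ P(blue next | H) P(H | data) = (1/3)(5/28) + (1/2)(4/7) + (1)(1/4) = 25/42.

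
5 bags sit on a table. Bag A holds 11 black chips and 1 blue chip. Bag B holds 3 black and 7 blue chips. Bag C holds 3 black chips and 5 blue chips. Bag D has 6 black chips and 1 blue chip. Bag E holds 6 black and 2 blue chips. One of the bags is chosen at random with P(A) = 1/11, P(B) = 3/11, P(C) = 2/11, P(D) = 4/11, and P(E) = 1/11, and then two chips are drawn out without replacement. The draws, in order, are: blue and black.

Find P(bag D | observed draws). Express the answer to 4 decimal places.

Compute the likelihood of the observed sequence for each case: P(data | bag A) = (1/12)(11/11) = 0.083333; P(data | bag B) = (7/10)(3/9) = 0.23333; P(data | bag C) = (5/8)(3/7) = 0.26786; P(data | bag D) = (1/7)(6/6) = 0.14286; P(data | bag E) = (2/8)(6/7) = 0.21429.
The prior-weighted likelihoods are 1/11 · 0.083333 = 0.0075758, 3/11 · 0.23333 = 0.063636, 2/11 · 0.26786 = 0.048701, 4/11 · 0.14286 = 0.051948, 1/11 · 0.21429 = 0.019481; summing to 0.19134.
Therefore the posterior P(bag D | data) = (0.051948) / (0.19134) = 0.27149.

0.2715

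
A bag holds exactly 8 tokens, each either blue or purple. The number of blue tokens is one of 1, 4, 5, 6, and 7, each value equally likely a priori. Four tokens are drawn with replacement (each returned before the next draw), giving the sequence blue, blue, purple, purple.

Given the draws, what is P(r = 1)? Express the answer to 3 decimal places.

0.068

Compute the likelihood of the observed sequence for each case: P(data | r = 1) = (1/8)(1/8)(7/8)(7/8) = 0.011963; P(data | r = 4) = (4/8)(4/8)(4/8)(4/8) = 0.0625; P(data | r = 5) = (5/8)(5/8)(3/8)(3/8) = 0.054932; P(data | r = 6) = (6/8)(6/8)(2/8)(2/8) = 0.035156; P(data | r = 7) = (7/8)(7/8)(1/8)(1/8) = 0.011963.
Multiplying each by its prior: 1/5 · 0.011963 = 0.0023926, 1/5 · 0.0625 = 0.0125, 1/5 · 0.054932 = 0.010986, 1/5 · 0.035156 = 0.0070313, 1/5 · 0.011963 = 0.0023926; these sum to 0.035303.
Hence P(r = 1 | data) = (0.0023926) / (0.035303) = 0.067773.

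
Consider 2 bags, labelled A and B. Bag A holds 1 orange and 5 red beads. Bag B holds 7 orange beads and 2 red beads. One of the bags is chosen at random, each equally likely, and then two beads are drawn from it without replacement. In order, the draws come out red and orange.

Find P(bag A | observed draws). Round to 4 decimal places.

For each hypothesis, P(data | H) works out to: P(data | bag A) = (5/6)(1/5) = 1/6; P(data | bag B) = (2/9)(7/8) = 7/36.
Multiplying each by its prior: 1/2 · 1/6 = 1/12, 1/2 · 7/36 = 7/72; with total 13/72.
Hence P(bag A | data) = (1/12) / (13/72) = 6/13.

0.4615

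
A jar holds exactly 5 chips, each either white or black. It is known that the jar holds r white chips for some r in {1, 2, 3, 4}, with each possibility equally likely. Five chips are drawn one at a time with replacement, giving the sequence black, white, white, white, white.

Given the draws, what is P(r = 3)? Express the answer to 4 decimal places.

The likelihood of the observed sequence under each hypothesis: P(data | r = 1) = (4/5)(1/5)(1/5)(1/5)(1/5) = 0.00128; P(data | r = 2) = (3/5)(2/5)(2/5)(2/5)(2/5) = 0.01536; P(data | r = 3) = (2/5)(3/5)(3/5)(3/5)(3/5) = 0.05184; P(data | r = 4) = (1/5)(4/5)(4/5)(4/5)(4/5) = 0.08192.
Weighting by the prior gives 1/4 · 0.00128 = 0.00032, 1/4 · 0.01536 = 0.00384, 1/4 · 0.05184 = 0.01296, 1/4 · 0.08192 = 0.02048; these sum to 0.0376.
By Bayes' rule, P(r = 3 | data) = (0.01296) / (0.0376) = 0.34468.

0.3447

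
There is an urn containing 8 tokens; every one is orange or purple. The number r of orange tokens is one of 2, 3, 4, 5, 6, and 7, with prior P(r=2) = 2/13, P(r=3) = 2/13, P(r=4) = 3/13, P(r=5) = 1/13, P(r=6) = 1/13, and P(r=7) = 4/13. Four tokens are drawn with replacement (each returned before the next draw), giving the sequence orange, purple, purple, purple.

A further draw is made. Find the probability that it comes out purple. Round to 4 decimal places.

The likelihood of the observed sequence under each hypothesis: P(data | r = 2) = (2/8)(6/8)(6/8)(6/8) = 0.10547; P(data | r = 3) = (3/8)(5/8)(5/8)(5/8) = 0.091553; P(data | r = 4) = (4/8)(4/8)(4/8)(4/8) = 0.0625; P(data | r = 5) = (5/8)(3/8)(3/8)(3/8) = 0.032959; P(data | r = 6) = (6/8)(2/8)(2/8)(2/8) = 0.011719; P(data | r = 7) = (7/8)(1/8)(1/8)(1/8) = 0.001709.
Multiplying each by its prior: 2/13 · 0.10547 = 0.016226, 2/13 · 0.091553 = 0.014085, 3/13 · 0.0625 = 0.014423, 1/13 · 0.032959 = 0.0025353, 1/13 · 0.011719 = 0.00090144, 4/13 · 0.001709 = 0.00052584; these sum to 0.048697.
Dividing through by the total gives posterior P(r = 2 | data) = 0.3332, P(r = 3 | data) = 0.28924, P(r = 4 | data) = 0.29618, P(r = 5 | data) = 0.052063, P(r = 6 | data) = 0.018511, P(r = 7 | data) = 0.010798.
So P(purple next | data) = Σ P(purple next | H) P(H | data) = (3/4)(0.3332) + (5/8)(0.28924) + (1/2)(0.29618) + (3/8)(0.052063) + (1/4)(0.018511) + (1/8)(0.010798) = 0.60427.

0.6043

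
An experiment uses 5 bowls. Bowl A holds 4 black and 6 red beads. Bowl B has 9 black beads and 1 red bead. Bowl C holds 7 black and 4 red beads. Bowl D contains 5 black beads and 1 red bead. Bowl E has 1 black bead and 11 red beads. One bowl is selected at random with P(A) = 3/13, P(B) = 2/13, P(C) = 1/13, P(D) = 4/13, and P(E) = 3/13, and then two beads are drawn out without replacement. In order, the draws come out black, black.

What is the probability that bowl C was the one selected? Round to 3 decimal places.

0.076

Under each hypothesis, the probability of the observed sequence is: P(data | bowl A) = (4/10)(3/9) = 0.13333; P(data | bowl B) = (9/10)(8/9) = 0.8; P(data | bowl C) = (7/11)(6/10) = 0.38182; P(data | bowl D) = (5/6)(4/5) = 0.66667; P(data | bowl E) = (1/12)(0/11) = 0.
Multiplying each by its prior: 3/13 · 0.13333 = 0.030769, 2/13 · 0.8 = 0.12308, 1/13 · 0.38182 = 0.029371, 4/13 · 0.66667 = 0.20513, 3/13 · 0 = 0; summing to 0.38834.
So P(bowl C | data) = (0.029371) / (0.38834) = 0.07563.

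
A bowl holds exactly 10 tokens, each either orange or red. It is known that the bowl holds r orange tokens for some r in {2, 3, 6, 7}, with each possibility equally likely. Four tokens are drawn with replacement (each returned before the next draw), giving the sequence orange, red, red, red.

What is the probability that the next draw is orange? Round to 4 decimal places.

0.3337

Compute the likelihood of the observed sequence for each case: P(data | r = 2) = (2/10)(8/10)(8/10)(8/10) = 0.1024; P(data | r = 3) = (3/10)(7/10)(7/10)(7/10) = 0.1029; P(data | r = 6) = (6/10)(4/10)(4/10)(4/10) = 0.0384; P(data | r = 7) = (7/10)(3/10)(3/10)(3/10) = 0.0189.
Multiplying each by its prior: 1/4 · 0.1024 = 0.0256, 1/4 · 0.1029 = 0.025725, 1/4 · 0.0384 = 0.0096, 1/4 · 0.0189 = 0.004725; summing to 0.06565.
Normalising, the posterior is P(r = 2 | data) = 0.38995, P(r = 3 | data) = 0.39185, P(r = 6 | data) = 0.14623, P(r = 7 | data) = 0.071973.
So P(orange next | data) = Σ P(orange next | H) P(H | data) = (1/5)(0.38995) + (3/10)(0.39185) + (3/5)(0.14623) + (7/10)(0.071973) = 0.33366.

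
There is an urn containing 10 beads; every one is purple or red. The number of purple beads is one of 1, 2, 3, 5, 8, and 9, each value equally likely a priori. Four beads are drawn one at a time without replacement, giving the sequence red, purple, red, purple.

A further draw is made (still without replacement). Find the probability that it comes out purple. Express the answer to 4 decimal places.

0.4041

Under each hypothesis, the probability of the observed sequence is: P(data | r = 1) = (9/10)(1/9)(8/8)(0/7) = 0; P(data | r = 2) = (8/10)(2/9)(7/8)(1/7) = 0.022222; P(data | r = 3) = (7/10)(3/9)(6/8)(2/7) = 0.05; P(data | r = 5) = (5/10)(5/9)(4/8)(4/7) = 0.079365; P(data | r = 8) = (2/10)(8/9)(1/8)(7/7) = 0.022222; P(data | r = 9) = (1/10)(9/9)(0/8) = 0.
The prior-weighted likelihoods are 1/6 · 0 = 0, 1/6 · 0.022222 = 0.0037037, 1/6 · 0.05 = 0.0083333, 1/6 · 0.079365 = 0.013228, 1/6 · 0.022222 = 0.0037037, 1/6 · 0 = 0; these sum to 0.028968.
Dividing through by the total gives posterior P(r = 1 | data) = 0, P(r = 2 | data) = 0.12785, P(r = 3 | data) = 0.28767, P(r = 5 | data) = 0.45662, P(r = 8 | data) = 0.12785, P(r = 9 | data) = 0.
Averaging over the posterior, P(purple next | data) = (0)(0.12785) + (1/6)(0.28767) + (1/2)(0.45662) + (1)(0.12785) = 0.40411.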